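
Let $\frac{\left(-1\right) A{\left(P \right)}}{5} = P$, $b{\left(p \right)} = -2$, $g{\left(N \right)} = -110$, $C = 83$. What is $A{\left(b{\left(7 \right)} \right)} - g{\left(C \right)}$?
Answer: $120$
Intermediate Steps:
$A{\left(P \right)} = - 5 P$
$A{\left(b{\left(7 \right)} \right)} - g{\left(C \right)} = \left(-5\right) \left(-2\right) - -110 = 10 + 110 = 120$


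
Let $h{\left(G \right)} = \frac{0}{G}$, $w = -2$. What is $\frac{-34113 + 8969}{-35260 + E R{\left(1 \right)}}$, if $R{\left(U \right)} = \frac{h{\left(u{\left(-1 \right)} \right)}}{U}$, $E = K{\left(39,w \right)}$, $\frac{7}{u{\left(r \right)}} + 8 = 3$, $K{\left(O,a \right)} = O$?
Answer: $\frac{6286}{8815} \approx 0.7131$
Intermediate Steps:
$u{\left(r \right)} = - \frac{7}{5}$ ($u{\left(r \right)} = \frac{7}{-8 + 3} = \frac{7}{-5} = 7 \left(- \frac{1}{5}\right) = - \frac{7}{5}$)
$E = 39$
$h{\left(G \right)} = 0$
$R{\left(U \right)} = 0$ ($R{\left(U \right)} = \frac{0}{U} = 0$)
$\frac{-34113 + 8969}{-35260 + E R{\left(1 \right)}} = \frac{-34113 + 8969}{-35260 + 39 \cdot 0} = - \frac{25144}{-35260 + 0} = - \frac{25144}{-35260} = \left(-25144\right) \left(- \frac{1}{35260}\right) = \frac{6286}{8815}$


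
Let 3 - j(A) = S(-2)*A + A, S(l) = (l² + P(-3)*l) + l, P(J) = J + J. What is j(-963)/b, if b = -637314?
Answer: -2408/106219 ≈ -0.022670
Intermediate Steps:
P(J) = 2*J
S(l) = l² - 5*l (S(l) = (l² + (2*(-3))*l) + l = (l² - 6*l) + l = l² - 5*l)
j(A) = 3 - 15*A (j(A) = 3 - ((-2*(-5 - 2))*A + A) = 3 - ((-2*(-7))*A + A) = 3 - (14*A + A) = 3 - 15*A)
j(-963)/b = (3 - 15*(-963))/(-637314) = (3 + 14445)*(-1/637314) = 14448*(-1/637314) = -2408/106219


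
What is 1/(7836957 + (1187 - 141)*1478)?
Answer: 1/9382945 ≈ 1.0658e-7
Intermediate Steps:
1/(7836957 + (1187 - 141)*1478) = 1/(7836957 + 1046*1478) = 1/(7836957 + 1545988) = 1/9382945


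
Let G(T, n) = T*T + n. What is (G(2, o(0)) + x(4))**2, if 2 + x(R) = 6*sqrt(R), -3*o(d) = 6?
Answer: 144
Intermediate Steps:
o(d) = -2 (o(d) = -1/3*6 = -2)
x(R) = -2 + 6*sqrt(R)
G(T, n) = n + T**2 (G(T, n) = T**2 + n = n + T**2)
(G(2, o(0)) + x(4))**2 = ((-2 + 2**2) + (-2 + 6*sqrt(4)))**2 = ((-2 + 4) + (-2 + 6*2))**2 = (2 + (-2 + 12))**2 = (2 + 10)**2 = 12**2 = 144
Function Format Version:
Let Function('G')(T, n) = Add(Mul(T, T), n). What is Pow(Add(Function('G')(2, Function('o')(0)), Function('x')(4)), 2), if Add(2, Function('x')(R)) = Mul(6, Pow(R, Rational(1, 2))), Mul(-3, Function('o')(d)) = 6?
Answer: 144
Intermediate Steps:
Function('o')(d) = -2 (Function('o')(d) = Mul(Rational(-1, 3), 6) = -2)
Function('x')(R) = Add(-2, Mul(6, Pow(R, Rational(1, 2))))
Function('G')(T, n) = Add(n, Pow(T, 2)) (Function('G')(T, n) = Add(Pow(T, 2), n) = Add(n, Pow(T, 2)))
Pow(Add(Function('G')(2, Function('o')(0)), Function('x')(4)), 2) = Pow(Add(Add(-2, Pow(2, 2)), Add(-2, Mul(6, Pow(4, Rational(1, 2))))), 2) = Pow(Add(Add(-2, 4), Add(-2, Mul(6, 2))), 2) = Pow(Add(2, Add(-2, 12)), 2) = Pow(Add(2, 10), 2) = Pow(12, 2) = 144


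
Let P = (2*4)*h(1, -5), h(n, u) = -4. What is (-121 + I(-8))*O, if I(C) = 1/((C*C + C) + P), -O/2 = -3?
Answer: -2903/4 ≈ -725.75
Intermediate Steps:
O = 6 (O = -2*(-3) = 6)
P = -32 (P = (2*4)*(-4) = 8*(-4) = -32)
I(C) = 1/(-32 + C + C**2) (I(C) = 1/((C*C + C) - 32) = 1/((C**2 + C) - 32) = 1/((C + C**2) - 32) = 1/(-32 + C + C**2))
(-121 + I(-8))*O = (-121 + 1/(-32 - 8 + (-8)**2))*6 = (-121 + 1/(-32 - 8 + 64))*6 = (-121 + 1/24)*6 = -2903/24*6 = -2903/4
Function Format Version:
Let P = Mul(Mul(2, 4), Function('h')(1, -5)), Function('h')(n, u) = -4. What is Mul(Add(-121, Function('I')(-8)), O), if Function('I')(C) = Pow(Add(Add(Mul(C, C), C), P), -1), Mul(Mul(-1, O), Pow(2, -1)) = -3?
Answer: Rational(-2903, 4) ≈ -725.75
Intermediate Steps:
O = 6 (O = Mul(-2, -3) = 6)
P = -32 (P = Mul(Mul(2, 4), -4) = Mul(8, -4) = -32)
Function('I')(C) = Pow(Add(-32, C, Pow(C, 2)), -1) (Function('I')(C) = Pow(Add(Add(Mul(C, C), C), -32), -1) = Pow(Add(Add(Pow(C, 2), C), -32), -1) = Pow(Add(Add(C, Pow(C, 2)), -32), -1) = Pow(Add(-32, C, Pow(C, 2)), -1))
Mul(Add(-121, Function('I')(-8)), O) = Mul(Add(-121, Pow(Add(-32, -8, Pow(-8, 2)), -1)), 6) = Mul(Add(-121, Pow(Add(-32, -8, 64), -1)), 6) = Mul(Add(-121, Pow(24, -1)), 6) = Mul(Add(-121, Rational(1, 24)), 6) = Mul(Rational(-2903, 24), 6) = Rational(-2903, 4)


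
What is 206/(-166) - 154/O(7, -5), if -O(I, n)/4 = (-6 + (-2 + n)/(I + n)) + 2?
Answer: -7936/1245 ≈ -6.3743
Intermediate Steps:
O(I, n) = 16 - 4*(-2 + n)/(I + n) (O(I, n) = -4*((-6 + (-2 + n)/(I + n)) + 2) = -4*(-4 + (-2 + n)/(I + n)) = 16 - 4*(-2 + n)/(I + n))
206/(-166) - 154/O(7, -5) = 206/(-166) - 154*(7 - 5)/(4*(2 + 3*(-5) + 4*7)) = 206*(-1/166) - 154*1/(2*(2 - 15 + 28)) = -103/83 - 154/(4*(½)*15) = -103/83 - 154/30 = -103/83 - 154*1/30 = -103/83 - 77/15 = -7936/1245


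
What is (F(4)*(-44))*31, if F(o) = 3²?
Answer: -12276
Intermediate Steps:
F(o) = 9
(F(4)*(-44))*31 = (9*(-44))*31 = -396*31 = -12276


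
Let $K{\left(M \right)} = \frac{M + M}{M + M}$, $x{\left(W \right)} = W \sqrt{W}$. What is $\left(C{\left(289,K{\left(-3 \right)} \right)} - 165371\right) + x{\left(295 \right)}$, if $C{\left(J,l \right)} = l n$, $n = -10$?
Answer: $-165381 + 295 \sqrt{295} \approx -1.6031 \cdot 10^{5}$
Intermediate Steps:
$x{\left(W \right)} = W^{\frac{3}{2}}$
$K{\left(M \right)} = 1$ ($K{\left(M \right)} = \frac{2 M}{2 M} = 2 M \frac{1}{2 M} = 1$)
$C{\left(J,l \right)} = - 10 l$ ($C{\left(J,l \right)} = l \left(-10\right) = - 10 l$)
$\left(C{\left(289,K{\left(-3 \right)} \right)} - 165371\right) + x{\left(295 \right)} = \left(\left(-10\right) 1 - 165371\right) + 295^{\frac{3}{2}} = \left(-10 - 165371\right) + 295 \sqrt{295} = -165381 + 295 \sqrt{295}$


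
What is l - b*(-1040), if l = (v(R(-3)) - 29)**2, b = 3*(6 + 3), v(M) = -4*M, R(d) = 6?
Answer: 30889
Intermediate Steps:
b = 27 (b = 3*9 = 27)
l = 2809 (l = (-4*6 - 29)**2 = (-24 - 29)**2 = (-53)**2 = 2809)
l - b*(-1040) = 2809 - 27*(-1040) = 2809 - 1*(-28080) = 2809 + 28080 = 30889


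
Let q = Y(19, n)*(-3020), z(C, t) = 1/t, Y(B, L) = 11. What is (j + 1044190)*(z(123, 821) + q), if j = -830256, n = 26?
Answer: -5834754407146/821 ≈ -7.1069e+9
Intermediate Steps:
q = -33220 (q = 11*(-3020) = -33220)
(j + 1044190)*(z(123, 821) + q) = (-830256 + 1044190)*(1/821 - 33220) = 213934*(1/821 - 33220) = 213934*(-27273619/821) = -5834754407146/821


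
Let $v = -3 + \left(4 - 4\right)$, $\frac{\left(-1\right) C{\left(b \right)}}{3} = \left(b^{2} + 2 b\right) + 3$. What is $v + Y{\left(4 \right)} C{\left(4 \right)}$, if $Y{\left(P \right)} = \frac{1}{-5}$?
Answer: $\frac{66}{5} \approx 13.2$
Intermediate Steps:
$Y{\left(P \right)} = - \frac{1}{5}$
$C{\left(b \right)} = -9 - 6 b - 3 b^{2}$ ($C{\left(b \right)} = - 3 \left(\left(b^{2} + 2 b\right) + 3\right) = - 3 \left(3 + b^{2} + 2 b\right) = -9 - 6 b - 3 b^{2}$)
$v = -3$ ($v = -3 + 0 = -3$)
$v + Y{\left(4 \right)} C{\left(4 \right)} = -3 - \frac{-9 - 24 - 3 \cdot 4^{2}}{5} = -3 - \frac{-9 - 24 - 48}{5} = -3 - - \frac{81}{5} = -3 + \frac{81}{5} = \frac{66}{5}$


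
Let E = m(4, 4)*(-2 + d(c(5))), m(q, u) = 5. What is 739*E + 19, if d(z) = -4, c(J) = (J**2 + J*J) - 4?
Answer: -22151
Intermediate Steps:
c(J) = -4 + 2*J**2 (c(J) = (J**2 + J**2) - 4 = 2*J**2 - 4 = -4 + 2*J**2)
E = -30 (E = 5*(-2 - 4) = 5*(-6) = -30)
739*E + 19 = 739*(-30) + 19 = -22170 + 19 = -22151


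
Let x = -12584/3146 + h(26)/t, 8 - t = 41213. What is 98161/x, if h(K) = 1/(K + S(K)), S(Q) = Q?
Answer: -210325648260/8570641 ≈ -24540.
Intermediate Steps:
t = -41205 (t = 8 - 1*41213 = 8 - 41213 = -41205)
h(K) = 1/(2*K) (h(K) = 1/(K + K) = 1/(2*K))
x = -8570641/2142660 (x = -12584/3146 + ((½)/26)/(-41205) = -12584*1/3146 + ((½)*(1/26))*(-1/41205) = -4 + (1/52)*(-1/41205) = -4 - 1/2142660 = -8570641/2142660 ≈ -4.0000)
98161/x = 98161/(-8570641/2142660) = 98161*(-2142660/8570641) = -210325648260/8570641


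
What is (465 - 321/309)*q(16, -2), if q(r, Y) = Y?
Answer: -95576/103 ≈ -927.92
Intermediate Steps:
(465 - 321/309)*q(16, -2) = (465 - 321/309)*(-2) = (465 - 321*1/309)*(-2) = (465 - 107/103)*(-2) = (47788/103)*(-2) = -95576/103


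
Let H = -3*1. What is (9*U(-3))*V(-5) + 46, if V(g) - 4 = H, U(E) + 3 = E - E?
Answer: 19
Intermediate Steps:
U(E) = -3 (U(E) = -3 + (E - E) = -3 + 0 = -3)
H = -3
V(g) = 1 (V(g) = 4 - 3 = 1)
(9*U(-3))*V(-5) + 46 = (9*(-3))*1 + 46 = -27*1 + 46 = -27 + 46 = 19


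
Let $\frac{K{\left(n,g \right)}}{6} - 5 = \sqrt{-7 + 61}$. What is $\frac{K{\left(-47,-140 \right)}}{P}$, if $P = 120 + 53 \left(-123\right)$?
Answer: $- \frac{10}{2133} - \frac{2 \sqrt{6}}{711} \approx -0.011579$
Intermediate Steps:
$K{\left(n,g \right)} = 30 + 18 \sqrt{6}$ ($K{\left(n,g \right)} = 30 + 6 \sqrt{-7 + 61} = 30 + 6 \sqrt{54} = 30 + 6 \cdot 3 \sqrt{6} = 30 + 18 \sqrt{6}$)
$P = -6399$ ($P = 120 - 6519 = -6399$)
$\frac{K{\left(-47,-140 \right)}}{P} = \frac{30 + 18 \sqrt{6}}{-6399} = \left(30 + 18 \sqrt{6}\right) \left(- \frac{1}{6399}\right) = - \frac{10}{2133} - \frac{2 \sqrt{6}}{711}$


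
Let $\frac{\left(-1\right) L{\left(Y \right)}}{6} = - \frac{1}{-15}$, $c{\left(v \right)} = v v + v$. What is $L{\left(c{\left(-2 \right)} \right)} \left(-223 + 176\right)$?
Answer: $\frac{94}{5} \approx 18.8$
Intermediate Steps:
$c{\left(v \right)} = v + v^{2}$ ($c{\left(v \right)} = v^{2} + v = v + v^{2}$)
$L{\left(Y \right)} = - \frac{2}{5}$ ($L{\left(Y \right)} = - 6 \left(- \frac{1}{-15}\right) = - 6 \left(\left(-1\right) \left(- \frac{1}{15}\right)\right) = \left(-6\right) \frac{1}{15} = - \frac{2}{5}$)
$L{\left(c{\left(-2 \right)} \right)} \left(-223 + 176\right) = - \frac{2 \left(-223 + 176\right)}{5} = \left(- \frac{2}{5}\right) \left(-47\right) = \frac{94}{5}$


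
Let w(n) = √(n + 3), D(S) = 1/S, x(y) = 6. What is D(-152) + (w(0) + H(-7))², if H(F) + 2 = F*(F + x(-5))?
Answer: 4255/152 + 10*√3 ≈ 45.314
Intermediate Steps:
H(F) = -2 + F*(6 + F) (H(F) = -2 + F*(F + 6) = -2 + F*(6 + F))
w(n) = √(3 + n)
D(-152) + (w(0) + H(-7))² = 1/(-152) + (√(3 + 0) + (-2 + (-7)² + 6*(-7)))² = -1/152 + (√3 + (-2 + 49 - 42))² = -1/152 + (√3 + 5)² = -1/152 + (5 + √3)²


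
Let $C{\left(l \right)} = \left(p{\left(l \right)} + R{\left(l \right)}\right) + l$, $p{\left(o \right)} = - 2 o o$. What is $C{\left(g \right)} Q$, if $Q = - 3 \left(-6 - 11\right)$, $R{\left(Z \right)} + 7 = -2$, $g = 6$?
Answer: $-3825$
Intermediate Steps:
$p{\left(o \right)} = - 2 o^{2}$
$R{\left(Z \right)} = -9$ ($R{\left(Z \right)} = -7 - 2 = -9$)
$C{\left(l \right)} = -9 + l - 2 l^{2}$ ($C{\left(l \right)} = \left(- 2 l^{2} - 9\right) + l = \left(-9 - 2 l^{2}\right) + l = -9 + l - 2 l^{2}$)
$Q = 51$ ($Q = \left(-3\right) \left(-17\right) = 51$)
$C{\left(g \right)} Q = \left(-9 + 6 - 2 \cdot 6^{2}\right) 51 = \left(-9 + 6 - 72\right) 51 = \left(-75\right) 51 = -3825$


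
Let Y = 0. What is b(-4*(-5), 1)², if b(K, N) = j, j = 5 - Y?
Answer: 25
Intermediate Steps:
j = 5 (j = 5 - 1*0 = 5 + 0 = 5)
b(K, N) = 5
b(-4*(-5), 1)² = 5² = 25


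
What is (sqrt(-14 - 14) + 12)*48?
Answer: 576 + 96*I*sqrt(7) ≈ 576.0 + 253.99*I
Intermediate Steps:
(sqrt(-14 - 14) + 12)*48 = (sqrt(-28) + 12)*48 = (2*I*sqrt(7) + 12)*48 = (12 + 2*I*sqrt(7))*48 = 576 + 96*I*sqrt(7)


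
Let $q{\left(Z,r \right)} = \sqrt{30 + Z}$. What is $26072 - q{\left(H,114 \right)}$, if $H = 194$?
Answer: $26072 - 4 \sqrt{14} \approx 26057.0$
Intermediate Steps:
$26072 - q{\left(H,114 \right)} = 26072 - \sqrt{30 + 194} = 26072 - \sqrt{224} = 26072 - 4 \sqrt{14}$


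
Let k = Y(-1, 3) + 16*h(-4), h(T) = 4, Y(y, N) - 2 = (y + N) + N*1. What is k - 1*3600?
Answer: -3529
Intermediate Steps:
Y(y, N) = 2 + y + 2*N (Y(y, N) = 2 + ((y + N) + N*1) = 2 + ((N + y) + N) = 2 + (y + 2*N) = 2 + y + 2*N)
k = 71 (k = (2 - 1 + 2*3) + 16*4 = (2 - 1 + 6) + 64 = 7 + 64 = 71)
k - 1*3600 = 71 - 1*3600 = 71 - 3600 = -3529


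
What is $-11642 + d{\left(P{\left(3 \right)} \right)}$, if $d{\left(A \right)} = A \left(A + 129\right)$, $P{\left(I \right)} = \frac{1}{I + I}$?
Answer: $- \frac{418337}{36} \approx -11620.0$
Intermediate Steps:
$P{\left(I \right)} = \frac{1}{2 I}$
$d{\left(A \right)} = A \left(129 + A\right)$
$-11642 + d{\left(P{\left(3 \right)} \right)} = -11642 + \frac{1}{2 \cdot 3} \left(129 + \frac{1}{2 \cdot 3}\right) = -11642 + \frac{1}{2} \cdot \frac{1}{3} \left(129 + \frac{1}{2} \cdot \frac{1}{3}\right) = -11642 + \frac{129 + \frac{1}{6}}{6} = -11642 + \frac{1}{6} \cdot \frac{775}{6} = -11642 + \frac{775}{36} = - \frac{418337}{36}$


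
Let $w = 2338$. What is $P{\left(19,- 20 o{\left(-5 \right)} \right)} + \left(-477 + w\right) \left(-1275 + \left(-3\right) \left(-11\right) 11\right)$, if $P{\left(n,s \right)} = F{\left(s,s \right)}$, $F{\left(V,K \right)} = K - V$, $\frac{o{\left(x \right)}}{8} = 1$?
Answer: $-1697232$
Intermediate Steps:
$o{\left(x \right)} = 8$ ($o{\left(x \right)} = 8 \cdot 1 = 8$)
$P{\left(n,s \right)} = 0$ ($P{\left(n,s \right)} = s - s = 0$)
$P{\left(19,- 20 o{\left(-5 \right)} \right)} + \left(-477 + w\right) \left(-1275 + \left(-3\right) \left(-11\right) 11\right) = 0 + \left(-477 + 2338\right) \left(-1275 + \left(-3\right) \left(-11\right) 11\right) = 0 + 1861 \left(-1275 + 33 \cdot 11\right) = 0 + 1861 \left(-1275 + 363\right) = 0 + 1861 \left(-912\right) = 0 - 1697232 = -1697232$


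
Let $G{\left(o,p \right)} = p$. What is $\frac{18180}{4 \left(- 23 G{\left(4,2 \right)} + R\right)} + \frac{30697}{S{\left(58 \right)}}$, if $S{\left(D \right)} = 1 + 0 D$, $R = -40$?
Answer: $\frac{2635397}{86} \approx 30644.0$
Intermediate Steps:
$S{\left(D \right)} = 1$ ($S{\left(D \right)} = 1 + 0 = 1$)
$\frac{18180}{4 \left(- 23 G{\left(4,2 \right)} + R\right)} + \frac{30697}{S{\left(58 \right)}} = \frac{18180}{4 \left(\left(-23\right) 2 - 40\right)} + \frac{30697}{1} = \frac{18180}{4 \left(-46 - 40\right)} + 30697 \cdot 1 = \frac{18180}{4 \left(-86\right)} + 30697 = \frac{18180}{-344} + 30697 = 18180 \left(- \frac{1}{344}\right) + 30697 = - \frac{4545}{86} + 30697 = \frac{2635397}{86}$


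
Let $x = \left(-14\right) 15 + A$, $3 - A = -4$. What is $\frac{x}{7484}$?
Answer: $- \frac{203}{7484} \approx -0.027125$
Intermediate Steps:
$A = 7$ ($A = 3 - -4 = 3 + 4 = 7$)
$x = -203$ ($x = \left(-14\right) 15 + 7 = -210 + 7 = -203$)
$\frac{x}{7484} = - \frac{203}{7484}$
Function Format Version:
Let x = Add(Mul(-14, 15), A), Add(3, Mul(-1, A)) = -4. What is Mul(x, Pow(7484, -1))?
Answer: Rational(-203, 7484) ≈ -0.027125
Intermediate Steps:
A = 7 (A = Add(3, Mul(-1, -4)) = Add(3, 4) = 7)
x = -203 (x = Add(Mul(-14, 15), 7) = Add(-210, 7) = -203)
Mul(x, Pow(7484, -1)) = Mul(-203, Pow(7484, -1)) = Mul(-203, Rational(1, 7484)) = Rational(-203, 7484)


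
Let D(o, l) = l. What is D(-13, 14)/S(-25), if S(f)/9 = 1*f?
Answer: -14/225 ≈ -0.062222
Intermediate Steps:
S(f) = 9*f (S(f) = 9*(1*f) = 9*f)
D(-13, 14)/S(-25) = 14/((9*(-25))) = 14/(-225) = 14*(-1/225) = -14/225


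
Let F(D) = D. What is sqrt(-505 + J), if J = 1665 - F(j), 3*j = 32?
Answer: 2*sqrt(2586)/3 ≈ 33.902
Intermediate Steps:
j = 32/3 (j = (1/3)*32 = 32/3 ≈ 10.667)
J = 4963/3 (J = 1665 - 1*32/3 = 1665 - 32/3 = 4963/3 ≈ 1654.3)
sqrt(-505 + J) = sqrt(-505 + 4963/3) = sqrt(3448/3) = 2*sqrt(2586)/3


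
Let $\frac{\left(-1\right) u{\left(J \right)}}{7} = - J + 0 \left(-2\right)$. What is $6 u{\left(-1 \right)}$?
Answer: $-42$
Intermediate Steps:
$u{\left(J \right)} = 7 J$ ($u{\left(J \right)} = - 7 \left(- J + 0 \left(-2\right)\right) = - 7 \left(- J + 0\right) = - 7 \left(- J\right) = 7 J$)
$6 u{\left(-1 \right)} = 6 \cdot 7 \left(-1\right) = 6 \left(-7\right) = -42$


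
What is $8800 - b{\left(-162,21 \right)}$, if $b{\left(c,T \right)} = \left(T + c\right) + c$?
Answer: $9103$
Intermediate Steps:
$b{\left(c,T \right)} = T + 2 c$
$8800 - b{\left(-162,21 \right)} = 8800 - \left(21 + 2 \left(-162\right)\right) = 8800 - \left(21 - 324\right) = 8800 - -303 = 8800 + 303 = 9103$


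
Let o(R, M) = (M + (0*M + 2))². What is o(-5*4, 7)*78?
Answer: 6318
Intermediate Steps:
o(R, M) = (2 + M)² (o(R, M) = (M + (0 + 2))² = (M + 2)² = (2 + M)²)
o(-5*4, 7)*78 = (2 + 7)²*78 = 9²*78 = 81*78 = 6318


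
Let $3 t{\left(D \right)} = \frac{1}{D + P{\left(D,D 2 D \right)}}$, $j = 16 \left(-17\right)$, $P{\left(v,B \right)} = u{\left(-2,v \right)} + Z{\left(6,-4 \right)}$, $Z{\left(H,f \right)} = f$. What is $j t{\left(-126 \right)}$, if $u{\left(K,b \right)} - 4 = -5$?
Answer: $\frac{272}{393} \approx 0.69211$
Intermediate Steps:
$u{\left(K,b \right)} = -1$ ($u{\left(K,b \right)} = 4 - 5 = -1$)
$P{\left(v,B \right)} = -5$ ($P{\left(v,B \right)} = -1 - 4 = -5$)
$j = -272$
$t{\left(D \right)} = \frac{1}{3 \left(-5 + D\right)}$ ($t{\left(D \right)} = \frac{1}{3 \left(D - 5\right)} = \frac{1}{3 \left(-5 + D\right)}$)
$j t{\left(-126 \right)} = - 272 \frac{1}{3 \left(-5 - 126\right)} = - 272 \frac{1}{3 \left(-131\right)} = - 272 \cdot \frac{1}{3} \left(- \frac{1}{131}\right) = \left(-272\right) \left(- \frac{1}{393}\right) = \frac{272}{393}$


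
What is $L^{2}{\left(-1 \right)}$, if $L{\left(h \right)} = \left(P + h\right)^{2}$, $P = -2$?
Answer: $81$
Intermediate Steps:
$L{\left(h \right)} = \left(-2 + h\right)^{2}$
$L^{2}{\left(-1 \right)} = \left(\left(-2 - 1\right)^{2}\right)^{2} = \left(\left(-3\right)^{2}\right)^{2} = 9^{2} = 81$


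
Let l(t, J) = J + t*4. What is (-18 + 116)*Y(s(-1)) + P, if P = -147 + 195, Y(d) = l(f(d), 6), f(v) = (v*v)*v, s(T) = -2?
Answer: -2500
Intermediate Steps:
f(v) = v³ (f(v) = v²*v = v³)
l(t, J) = J + 4*t
Y(d) = 6 + 4*d³
P = 48
(-18 + 116)*Y(s(-1)) + P = (-18 + 116)*(6 + 4*(-2)³) + 48 = 98*(6 + 4*(-8)) + 48 = 98*(6 - 32) + 48 = 98*(-26) + 48 = -2548 + 48 = -2500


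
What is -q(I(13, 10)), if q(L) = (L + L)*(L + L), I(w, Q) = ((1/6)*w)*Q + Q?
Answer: -36100/9 ≈ -4011.1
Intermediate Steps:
I(w, Q) = Q + Q*w/6 (I(w, Q) = ((1*(⅙))*w)*Q + Q = (w/6)*Q + Q = Q*w/6 + Q = Q + Q*w/6)
q(L) = 4*L² (q(L) = (2*L)*(2*L) = 4*L²)
-q(I(13, 10)) = -4*((⅙)*10*(6 + 13))² = -4*((⅙)*10*19)² = -4*(95/3)² = -4*9025/9 = -1*36100/9 = -36100/9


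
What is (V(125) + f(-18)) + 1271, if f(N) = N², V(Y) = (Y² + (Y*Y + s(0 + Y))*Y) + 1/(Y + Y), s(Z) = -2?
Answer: 492523751/250 ≈ 1.9701e+6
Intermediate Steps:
V(Y) = Y² + 1/(2*Y) + Y*(-2 + Y²) (V(Y) = (Y² + (Y*Y - 2)*Y) + 1/(Y + Y) = (Y² + (Y² - 2)*Y) + 1/(2*Y) = (Y² + (-2 + Y²)*Y) + 1/(2*Y) = (Y² + Y*(-2 + Y²)) + 1/(2*Y) = Y² + 1/(2*Y) + Y*(-2 + Y²))
(V(125) + f(-18)) + 1271 = ((125² + 125³ + (½)/125 - 2*125) + (-18)²) + 1271 = ((15625 + 1953125 + (½)*(1/125) - 250) + 324) + 1271 = ((15625 + 1953125 + 1/250 - 250) + 324) + 1271 = (492125001/250 + 324) + 1271 = 492206001/250 + 1271 = 492523751/250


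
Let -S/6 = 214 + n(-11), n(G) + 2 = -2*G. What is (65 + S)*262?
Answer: -350818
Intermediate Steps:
n(G) = -2 - 2*G
S = -1404 (S = -6*(214 + (-2 - 2*(-11))) = -6*(214 + (-2 + 22)) = -6*(214 + 20) = -6*234 = -1404)
(65 + S)*262 = (65 - 1404)*262 = -1339*262 = -350818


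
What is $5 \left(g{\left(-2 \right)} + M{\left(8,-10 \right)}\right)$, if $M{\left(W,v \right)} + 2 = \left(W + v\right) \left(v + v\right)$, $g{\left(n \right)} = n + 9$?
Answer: $225$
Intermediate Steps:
$g{\left(n \right)} = 9 + n$
$M{\left(W,v \right)} = -2 + 2 v \left(W + v\right)$ ($M{\left(W,v \right)} = -2 + \left(W + v\right) \left(v + v\right) = -2 + \left(W + v\right) 2 v = -2 + 2 v \left(W + v\right)$)
$5 \left(g{\left(-2 \right)} + M{\left(8,-10 \right)}\right) = 5 \left(\left(9 - 2\right) + \left(-2 + 2 \left(-10\right)^{2} + 2 \cdot 8 \left(-10\right)\right)\right) = 5 \left(7 - -38\right) = 5 \left(7 + 38\right) = 5 \cdot 45 = 225$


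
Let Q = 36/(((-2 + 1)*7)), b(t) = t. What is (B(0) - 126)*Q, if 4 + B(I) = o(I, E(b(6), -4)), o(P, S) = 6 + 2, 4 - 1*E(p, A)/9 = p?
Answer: 4392/7 ≈ 627.43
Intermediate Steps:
E(p, A) = 36 - 9*p
Q = -36/7 (Q = 36/((-1*7)) = 36/(-7) = 36*(-⅐) = -36/7 ≈ -5.1429)
o(P, S) = 8
B(I) = 4 (B(I) = -4 + 8 = 4)
(B(0) - 126)*Q = (4 - 126)*(-36/7) = -122*(-36/7) = 4392/7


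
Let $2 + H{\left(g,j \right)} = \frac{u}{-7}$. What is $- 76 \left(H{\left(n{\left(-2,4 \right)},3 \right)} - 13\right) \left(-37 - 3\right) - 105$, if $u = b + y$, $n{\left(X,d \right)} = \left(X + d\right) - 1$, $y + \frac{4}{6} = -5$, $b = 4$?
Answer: $- \frac{944605}{21} \approx -44981.0$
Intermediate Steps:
$y = - \frac{17}{3}$ ($y = - \frac{2}{3} - 5 = - \frac{17}{3} \approx -5.6667$)
$n{\left(X,d \right)} = -1 + X + d$
$u = - \frac{5}{3}$ ($u = 4 - \frac{17}{3} = - \frac{5}{3} \approx -1.6667$)
$H{\left(g,j \right)} = - \frac{37}{21}$ ($H{\left(g,j \right)} = -2 - \frac{5}{3 \left(-7\right)} = -2 - - \frac{5}{21} = -2 + \frac{5}{21} = - \frac{37}{21}$)
$- 76 \left(H{\left(n{\left(-2,4 \right)},3 \right)} - 13\right) \left(-37 - 3\right) - 105 = - 76 \left(- \frac{37}{21} - 13\right) \left(-37 - 3\right) - 105 = - 76 \left(\left(- \frac{310}{21}\right) \left(-40\right)\right) - 105 = \left(-76\right) \frac{12400}{21} - 105 = - \frac{942400}{21} - 105 = - \frac{944605}{21}$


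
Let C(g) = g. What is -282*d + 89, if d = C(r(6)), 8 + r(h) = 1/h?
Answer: 2298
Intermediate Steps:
r(h) = -8 + 1/h
d = -47/6 (d = -8 + 1/6 = -8 + ⅙ = -47/6 ≈ -7.8333)
-282*d + 89 = -282*(-47/6) + 89 = 2209 + 89 = 2298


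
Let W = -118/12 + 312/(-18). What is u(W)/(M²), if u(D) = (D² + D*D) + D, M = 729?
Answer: 13040/4782969 ≈ 0.0027263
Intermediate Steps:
W = -163/6 (W = -118*1/12 + 312*(-1/18) = -59/6 - 52/3 = -163/6 ≈ -27.167)
u(D) = D + 2*D² (u(D) = (D² + D²) + D = 2*D² + D = D + 2*D²)
u(W)/(M²) = (-163*(1 + 2*(-163/6))/6)/(729²) = -163*(1 - 163/3)/6/531441 = -163/6*(-160/3)*(1/531441) = (13040/9)*(1/531441) = 13040/4782969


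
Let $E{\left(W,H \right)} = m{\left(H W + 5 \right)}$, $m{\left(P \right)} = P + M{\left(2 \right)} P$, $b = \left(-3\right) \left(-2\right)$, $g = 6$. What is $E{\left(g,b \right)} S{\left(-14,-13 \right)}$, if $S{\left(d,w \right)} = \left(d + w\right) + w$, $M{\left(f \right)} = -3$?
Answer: $3280$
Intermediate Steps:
$S{\left(d,w \right)} = d + 2 w$
$b = 6$
$m{\left(P \right)} = - 2 P$ ($m{\left(P \right)} = P - 3 P = - 2 P$)
$E{\left(W,H \right)} = -10 - 2 H W$ ($E{\left(W,H \right)} = - 2 \left(H W + 5\right) = - 2 \left(5 + H W\right) = -10 - 2 H W$)
$E{\left(g,b \right)} S{\left(-14,-13 \right)} = \left(-10 - 12 \cdot 6\right) \left(-14 + 2 \left(-13\right)\right) = \left(-10 - 72\right) \left(-14 - 26\right) = \left(-82\right) \left(-40\right) = 3280$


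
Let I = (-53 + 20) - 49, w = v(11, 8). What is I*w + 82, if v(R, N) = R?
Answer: -820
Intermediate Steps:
w = 11
I = -82 (I = -33 - 49 = -82)
I*w + 82 = -82*11 + 82 = -902 + 82 = -820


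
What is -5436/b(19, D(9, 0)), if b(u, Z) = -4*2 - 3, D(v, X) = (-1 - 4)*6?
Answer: 5436/11 ≈ 494.18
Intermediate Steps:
D(v, X) = -30 (D(v, X) = -5*6 = -30)
b(u, Z) = -11 (b(u, Z) = -8 - 3 = -11)
-5436/b(19, D(9, 0)) = -5436/(-11) = -5436*(-1/11) = 5436/11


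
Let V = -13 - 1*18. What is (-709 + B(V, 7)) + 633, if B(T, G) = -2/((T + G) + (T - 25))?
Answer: -3039/40 ≈ -75.975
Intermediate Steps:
V = -31 (V = -13 - 18 = -31)
B(T, G) = -2/(-25 + G + 2*T) (B(T, G) = -2/((G + T) + (-25 + T)) = -2/(-25 + G + 2*T))
(-709 + B(V, 7)) + 633 = (-709 - 2/(-25 + 7 + 2*(-31))) + 633 = (-709 - 2/(-25 + 7 - 62)) + 633 = (-709 - 2/(-80)) + 633 = (-709 - 2*(-1/80)) + 633 = (-709 + 1/40) + 633 = -28359/40 + 633 = -3039/40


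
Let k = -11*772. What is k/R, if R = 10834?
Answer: -4246/5417 ≈ -0.78383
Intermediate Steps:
k = -8492
k/R = -8492/10834 = -8492*1/10834 = -4246/5417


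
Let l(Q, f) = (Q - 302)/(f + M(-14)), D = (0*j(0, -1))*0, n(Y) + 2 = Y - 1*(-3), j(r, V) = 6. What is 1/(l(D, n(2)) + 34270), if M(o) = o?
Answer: 11/377272 ≈ 2.9157e-5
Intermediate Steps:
n(Y) = 1 + Y (n(Y) = -2 + (Y - 1*(-3)) = -2 + (Y + 3) = -2 + (3 + Y) = 1 + Y)
D = 0 (D = (0*6)*0 = 0*0 = 0)
l(Q, f) = (-302 + Q)/(-14 + f) (l(Q, f) = (Q - 302)/(f - 14) = (-302 + Q)/(-14 + f))
1/(l(D, n(2)) + 34270) = 1/((-302 + 0)/(-14 + (1 + 2)) + 34270) = 1/(-302/(-14 + 3) + 34270) = 1/(-302/(-11) + 34270) = 1/(-1/11*(-302) + 34270) = 1/(302/11 + 34270) = 1/(377272/11) = 11/377272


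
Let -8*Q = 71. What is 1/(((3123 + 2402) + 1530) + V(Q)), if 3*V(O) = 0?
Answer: 1/7055 ≈ 0.00014174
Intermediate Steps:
Q = -71/8 (Q = -⅛*71 = -71/8 ≈ -8.8750)
V(O) = 0 (V(O) = (⅓)*0 = 0)
1/(((3123 + 2402) + 1530) + V(Q)) = 1/(((3123 + 2402) + 1530) + 0) = 1/((5525 + 1530) + 0) = 1/(7055 + 0) = 1/7055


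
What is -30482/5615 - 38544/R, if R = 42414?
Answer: -251548018/39692435 ≈ -6.3374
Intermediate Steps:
-30482/5615 - 38544/R = -30482/5615 - 38544/42414 = -30482*1/5615 - 38544*1/42414 = -30482/5615 - 6424/7069 = -251548018/39692435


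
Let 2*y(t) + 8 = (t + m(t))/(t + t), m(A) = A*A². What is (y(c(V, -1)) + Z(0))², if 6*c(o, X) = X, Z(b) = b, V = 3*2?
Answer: 290521/20736 ≈ 14.010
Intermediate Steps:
V = 6
m(A) = A³
c(o, X) = X/6
y(t) = -4 + (t + t³)/(4*t) (y(t) = -4 + ((t + t³)/(t + t))/2 = -4 + ((t + t³)/((2*t)))/2 = -4 + ((t + t³)*(1/(2*t)))/2 = -4 + ((t + t³)/(2*t))/2 = -4 + (t + t³)/(4*t))
(y(c(V, -1)) + Z(0))² = ((-15/4 + ((⅙)*(-1))²/4) + 0)² = ((-15/4 + (-⅙)²/4) + 0)² = ((-15/4 + (¼)*(1/36)) + 0)² = ((-15/4 + 1/144) + 0)² = (-539/144 + 0)² = (-539/144)² = 290521/20736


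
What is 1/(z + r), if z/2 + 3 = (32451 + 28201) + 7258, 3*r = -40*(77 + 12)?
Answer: 3/403882 ≈ 7.4279e-6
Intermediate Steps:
r = -3560/3 (r = (-40*(77 + 12))/3 = (-40*89)/3 = (1/3)*(-3560) = -3560/3 ≈ -1186.7)
z = 135814 (z = -6 + 2*((32451 + 28201) + 7258) = -6 + 2*(60652 + 7258) = -6 + 2*67910 = -6 + 135820 = 135814)
1/(z + r) = 1/(135814 - 3560/3) = 1/(403882/3) = 3/403882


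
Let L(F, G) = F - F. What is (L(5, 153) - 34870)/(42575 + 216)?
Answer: -34870/42791 ≈ -0.81489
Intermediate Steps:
L(F, G) = 0
(L(5, 153) - 34870)/(42575 + 216) = (0 - 34870)/(42575 + 216) = -34870/42791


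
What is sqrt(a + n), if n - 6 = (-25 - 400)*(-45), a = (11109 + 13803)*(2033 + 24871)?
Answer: sqrt(670251579) ≈ 25889.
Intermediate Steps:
a = 670232448 (a = 24912*26904 = 670232448)
n = 19131 (n = 6 + (-25 - 400)*(-45) = 6 - 425*(-45) = 6 + 19125 = 19131)
sqrt(a + n) = sqrt(670232448 + 19131) = sqrt(670251579)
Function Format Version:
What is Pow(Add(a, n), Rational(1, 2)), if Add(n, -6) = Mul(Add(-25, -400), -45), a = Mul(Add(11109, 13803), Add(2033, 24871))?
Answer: Pow(670251579, Rational(1, 2)) ≈ 25889.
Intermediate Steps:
a = 670232448 (a = Mul(24912, 26904) = 670232448)
n = 19131 (n = Add(6, Mul(Add(-25, -400), -45)) = Add(6, Mul(-425, -45)) = Add(6, 19125) = 19131)
Pow(Add(a, n), Rational(1, 2)) = Pow(Add(670232448, 19131), Rational(1, 2)) = Pow(670251579, Rational(1, 2))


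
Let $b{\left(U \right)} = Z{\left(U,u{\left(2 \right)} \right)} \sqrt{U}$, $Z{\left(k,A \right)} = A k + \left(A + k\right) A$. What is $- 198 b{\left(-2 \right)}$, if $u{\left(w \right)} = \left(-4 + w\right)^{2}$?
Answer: $0$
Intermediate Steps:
$Z{\left(k,A \right)} = A k + A \left(A + k\right)$
$b{\left(U \right)} = \sqrt{U} \left(16 + 8 U\right)$ ($b{\left(U \right)} = \left(-4 + 2\right)^{2} \left(\left(-4 + 2\right)^{2} + 2 U\right) \sqrt{U} = \left(-2\right)^{2} \left(\left(-2\right)^{2} + 2 U\right) \sqrt{U} = 4 \left(4 + 2 U\right) \sqrt{U} = \left(16 + 8 U\right) \sqrt{U} = \sqrt{U} \left(16 + 8 U\right)$)
$- 198 b{\left(-2 \right)} = - 198 \cdot 8 \sqrt{-2} \left(2 - 2\right) = - 198 \cdot 8 i \sqrt{2} \cdot 0 = \left(-198\right) 0 = 0$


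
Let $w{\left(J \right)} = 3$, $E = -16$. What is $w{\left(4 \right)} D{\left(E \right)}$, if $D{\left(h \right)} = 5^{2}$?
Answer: $75$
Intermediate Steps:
$D{\left(h \right)} = 25$
$w{\left(4 \right)} D{\left(E \right)} = 3 \cdot 25 = 75$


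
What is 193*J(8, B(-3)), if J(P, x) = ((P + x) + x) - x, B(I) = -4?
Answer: 772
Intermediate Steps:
J(P, x) = P + x (J(P, x) = (P + 2*x) - x = P + x)
193*J(8, B(-3)) = 193*(8 - 4) = 193*4 = 772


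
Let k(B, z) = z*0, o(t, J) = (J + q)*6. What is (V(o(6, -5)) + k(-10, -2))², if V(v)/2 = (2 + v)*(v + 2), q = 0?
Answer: 2458624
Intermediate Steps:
o(t, J) = 6*J (o(t, J) = (J + 0)*6 = J*6 = 6*J)
V(v) = 2*(2 + v)² (V(v) = 2*((2 + v)*(v + 2)) = 2*((2 + v)*(2 + v)) = 2*(2 + v)²)
k(B, z) = 0
(V(o(6, -5)) + k(-10, -2))² = (2*(2 + 6*(-5))² + 0)² = (2*(2 - 30)² + 0)² = (2*(-28)² + 0)² = (2*784 + 0)² = (1568 + 0)² = 1568² = 2458624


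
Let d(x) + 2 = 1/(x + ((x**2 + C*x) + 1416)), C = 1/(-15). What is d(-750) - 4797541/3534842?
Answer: -3341903730379/995439785936 ≈ -3.3572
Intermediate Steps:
C = -1/15 ≈ -0.066667
d(x) = -2 + 1/(1416 + x**2 + 14*x/15) (d(x) = -2 + 1/(x + ((x**2 - x/15) + 1416)) = -2 + 1/(x + (1416 + x**2 - x/15)) = -2 + 1/(1416 + x**2 + 14*x/15))
d(-750) - 4797541/3534842 = (-42465 - 30*(-750)**2 - 28*(-750))/(21240 + 14*(-750) + 15*(-750)**2) - 4797541/3534842 = (-42465 - 30*562500 + 21000)/(21240 - 10500 + 15*562500) - 4797541*1/3534842 = (-42465 - 16875000 + 21000)/(21240 - 10500 + 8437500) - 4797541/3534842 = -16896465/8448240 - 4797541/3534842 = (1/8448240)*(-16896465) - 4797541/3534842 = -1126431/563216 - 4797541/3534842 = -3341903730379/995439785936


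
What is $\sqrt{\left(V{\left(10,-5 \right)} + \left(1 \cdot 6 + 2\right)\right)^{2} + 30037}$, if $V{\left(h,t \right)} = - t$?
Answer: $\sqrt{30206} \approx 173.8$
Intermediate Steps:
$\sqrt{\left(V{\left(10,-5 \right)} + \left(1 \cdot 6 + 2\right)\right)^{2} + 30037} = \sqrt{\left(\left(-1\right) \left(-5\right) + \left(1 \cdot 6 + 2\right)\right)^{2} + 30037} = \sqrt{\left(5 + \left(6 + 2\right)\right)^{2} + 30037} = \sqrt{\left(5 + 8\right)^{2} + 30037} = \sqrt{13^{2} + 30037} = \sqrt{169 + 30037} = \sqrt{30206}$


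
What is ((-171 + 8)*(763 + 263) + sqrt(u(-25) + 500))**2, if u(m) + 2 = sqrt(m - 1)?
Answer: (-167238 + sqrt(498 + I*sqrt(26)))**2 ≈ 2.7961e+10 - 4.0e+4*I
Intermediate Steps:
u(m) = -2 + sqrt(-1 + m) (u(m) = -2 + sqrt(m - 1) = -2 + sqrt(-1 + m))
((-171 + 8)*(763 + 263) + sqrt(u(-25) + 500))**2 = ((-171 + 8)*(763 + 263) + sqrt((-2 + sqrt(-1 - 25)) + 500))**2 = (-163*1026 + sqrt((-2 + sqrt(-26)) + 500))**2 = (-167238 + sqrt((-2 + I*sqrt(26)) + 500))**2 = (-167238 + sqrt(498 + I*sqrt(26)))**2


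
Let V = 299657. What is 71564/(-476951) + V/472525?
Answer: 109105926707/225371271275 ≈ 0.48412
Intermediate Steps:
71564/(-476951) + V/472525 = 71564/(-476951) + 299657/472525 = 71564*(-1/476951) + 299657*(1/472525) = -71564/476951 + 299657/472525 = 109105926707/225371271275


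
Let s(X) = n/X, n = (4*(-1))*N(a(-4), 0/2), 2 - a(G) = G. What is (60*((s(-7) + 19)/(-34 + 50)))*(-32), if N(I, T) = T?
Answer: -2280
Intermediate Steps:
a(G) = 2 - G
n = 0 (n = (4*(-1))*(0/2) = -0/2 = -4*0 = 0)
s(X) = 0 (s(X) = 0/X = 0)
(60*((s(-7) + 19)/(-34 + 50)))*(-32) = (60*((0 + 19)/(-34 + 50)))*(-32) = (60*(19/16))*(-32) = (285/4)*(-32) = -2280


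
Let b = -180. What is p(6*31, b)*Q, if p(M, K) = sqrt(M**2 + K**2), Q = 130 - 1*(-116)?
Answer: 1476*sqrt(1861) ≈ 63674.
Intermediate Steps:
Q = 246 (Q = 130 + 116 = 246)
p(M, K) = sqrt(K**2 + M**2)
p(6*31, b)*Q = sqrt((-180)**2 + (6*31)**2)*246 = sqrt(32400 + 186**2)*246 = sqrt(32400 + 34596)*246 = sqrt(66996)*246 = (6*sqrt(1861))*246 = 1476*sqrt(1861)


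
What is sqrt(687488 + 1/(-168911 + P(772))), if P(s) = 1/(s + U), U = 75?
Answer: sqrt(879483751185201415486)/35766904 ≈ 829.15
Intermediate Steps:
P(s) = 1/(75 + s) (P(s) = 1/(s + 75) = 1/(75 + s))
sqrt(687488 + 1/(-168911 + P(772))) = sqrt(687488 + 1/(-168911 + 1/(75 + 772))) = sqrt(687488 + 1/(-168911 + 1/847)) = sqrt(687488 + 1/(-143067616/847)) = sqrt(687488 - 847/143067616) = sqrt(98357269187761/143067616) = sqrt(879483751185201415486)/35766904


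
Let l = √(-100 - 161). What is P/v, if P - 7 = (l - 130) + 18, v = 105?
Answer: -1 + I*√29/35 ≈ -1.0 + 0.15386*I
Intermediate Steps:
l = 3*I*√29 (l = √(-261) = 3*I*√29 ≈ 16.155*I)
P = -105 + 3*I*√29 (P = 7 + ((3*I*√29 - 130) + 18) = 7 + ((-130 + 3*I*√29) + 18) = 7 + (-112 + 3*I*√29) = -105 + 3*I*√29 ≈ -105.0 + 16.155*I)
P/v = (-105 + 3*I*√29)/105 = (-105 + 3*I*√29)*(1/105) = -1 + I*√29/35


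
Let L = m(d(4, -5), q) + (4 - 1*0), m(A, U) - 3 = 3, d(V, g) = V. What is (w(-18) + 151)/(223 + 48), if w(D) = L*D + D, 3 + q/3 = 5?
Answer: -47/271 ≈ -0.17343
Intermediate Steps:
q = 6 (q = -9 + 3*5 = -9 + 15 = 6)
m(A, U) = 6 (m(A, U) = 3 + 3 = 6)
L = 10 (L = 6 + (4 - 1*0) = 6 + (4 + 0) = 6 + 4 = 10)
w(D) = 11*D (w(D) = 10*D + D = 11*D)
(w(-18) + 151)/(223 + 48) = (11*(-18) + 151)/(223 + 48) = (-198 + 151)/271 = -47*1/271 = -47/271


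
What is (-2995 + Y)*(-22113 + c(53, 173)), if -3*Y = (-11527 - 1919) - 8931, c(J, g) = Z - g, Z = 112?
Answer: -98984736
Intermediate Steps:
c(J, g) = 112 - g
Y = 7459 (Y = -((-11527 - 1919) - 8931)/3 = -(-13446 - 8931)/3 = -⅓*(-22377) = 7459)
(-2995 + Y)*(-22113 + c(53, 173)) = (-2995 + 7459)*(-22113 + (112 - 1*173)) = 4464*(-22113 + (112 - 173)) = 4464*(-22113 - 61) = 4464*(-22174) = -98984736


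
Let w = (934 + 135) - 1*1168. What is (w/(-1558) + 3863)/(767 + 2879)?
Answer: 6018653/5680468 ≈ 1.0595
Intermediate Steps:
w = -99 (w = 1069 - 1168 = -99)
(w/(-1558) + 3863)/(767 + 2879) = (-99/(-1558) + 3863)/(767 + 2879) = (-99*(-1/1558) + 3863)/3646 = (99/1558 + 3863)*(1/3646) = (6018653/1558)*(1/3646) = 6018653/5680468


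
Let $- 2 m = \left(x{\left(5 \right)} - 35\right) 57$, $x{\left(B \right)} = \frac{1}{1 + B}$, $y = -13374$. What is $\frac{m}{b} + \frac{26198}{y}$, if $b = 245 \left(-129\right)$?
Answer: $- \frac{560843219}{281790180} \approx -1.9903$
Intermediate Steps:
$m = \frac{3971}{4}$ ($m = - \frac{\left(\frac{1}{1 + 5} - 35\right) 57}{2} = - \frac{\left(\frac{1}{6} - 35\right) 57}{2} = - \frac{\left(- \frac{209}{6}\right) 57}{2} = \left(- \frac{1}{2}\right) \left(- \frac{3971}{2}\right) = \frac{3971}{4} \approx 992.75$)
$b = -31605$
$\frac{m}{b} + \frac{26198}{y} = \frac{3971}{4 \left(-31605\right)} + \frac{26198}{-13374} = \frac{3971}{4} \left(- \frac{1}{31605}\right) + 26198 \left(- \frac{1}{13374}\right) = - \frac{3971}{126420} - \frac{13099}{6687} = - \frac{560843219}{281790180}$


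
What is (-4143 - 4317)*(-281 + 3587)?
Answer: -27968760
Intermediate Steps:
(-4143 - 4317)*(-281 + 3587) = -8460*3306 = -27968760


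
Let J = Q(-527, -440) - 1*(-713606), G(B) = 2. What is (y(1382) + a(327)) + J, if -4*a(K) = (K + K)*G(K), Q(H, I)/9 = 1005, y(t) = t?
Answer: 723706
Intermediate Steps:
Q(H, I) = 9045 (Q(H, I) = 9*1005 = 9045)
J = 722651 (J = 9045 - 1*(-713606) = 9045 + 713606 = 722651)
a(K) = -K (a(K) = -(K + K)*2/4 = -2*K*2/4 = -K)
(y(1382) + a(327)) + J = (1382 - 1*327) + 722651 = (1382 - 327) + 722651 = 1055 + 722651 = 723706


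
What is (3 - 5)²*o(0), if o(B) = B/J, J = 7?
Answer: 0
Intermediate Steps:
o(B) = B/7
(3 - 5)²*o(0) = (3 - 5)²*((⅐)*0) = (-2)²*0 = 4*0 = 0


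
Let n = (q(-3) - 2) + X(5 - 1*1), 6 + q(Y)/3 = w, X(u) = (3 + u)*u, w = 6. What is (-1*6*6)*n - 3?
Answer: -939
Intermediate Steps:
X(u) = u*(3 + u)
q(Y) = 0 (q(Y) = -18 + 3*6 = -18 + 18 = 0)
n = 26 (n = (0 - 2) + (5 - 1*1)*(3 + (5 - 1*1)) = -2 + (5 - 1)*(3 + (5 - 1)) = -2 + 4*(3 + 4) = -2 + 4*7 = -2 + 28 = 26)
(-1*6*6)*n - 3 = (-1*6*6)*26 - 3 = -6*6*26 - 3 = -36*26 - 3 = -936 - 3 = -939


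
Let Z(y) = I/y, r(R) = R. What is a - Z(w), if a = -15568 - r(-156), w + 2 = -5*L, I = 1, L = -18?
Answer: -1356257/88 ≈ -15412.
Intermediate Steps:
w = 88 (w = -2 - 5*(-18) = -2 + 90 = 88)
Z(y) = 1/y
a = -15412 (a = -15568 - 1*(-156) = -15568 + 156 = -15412)
a - Z(w) = -15412 - 1/88 = -1356257/88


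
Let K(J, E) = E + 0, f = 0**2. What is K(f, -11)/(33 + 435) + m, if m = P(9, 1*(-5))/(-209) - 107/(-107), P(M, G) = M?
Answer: 91301/97812 ≈ 0.93343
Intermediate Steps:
m = 200/209 (m = 9/(-209) - 107/(-107) = 9*(-1/209) - 107*(-1/107) = -9/209 + 1 = 200/209 ≈ 0.95694)
f = 0
K(J, E) = E
K(f, -11)/(33 + 435) + m = -11/(33 + 435) + 200/209 = -11/468 + 200/209 = 91301/97812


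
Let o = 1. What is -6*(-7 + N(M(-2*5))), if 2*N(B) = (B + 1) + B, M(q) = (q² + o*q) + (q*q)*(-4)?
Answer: 1899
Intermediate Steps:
M(q) = q - 3*q² (M(q) = (q² + 1*q) + (q*q)*(-4) = (q² + q) + q²*(-4) = (q + q²) - 4*q² = q - 3*q²)
N(B) = ½ + B (N(B) = ((B + 1) + B)/2 = ((1 + B) + B)/2 = (1 + 2*B)/2 = ½ + B)
-6*(-7 + N(M(-2*5))) = -6*(-7 + (½ + (-2*5)*(1 - (-6)*5))) = -6*(-7 + (½ - 10*(1 - 3*(-10)))) = -6*(-7 + (½ - 10*(1 + 30))) = -6*(-7 + (½ - 10*31)) = -6*(-7 + (½ - 310)) = -6*(-7 - 619/2) = -6*(-633/2) = 1899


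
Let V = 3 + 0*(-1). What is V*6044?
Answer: 18132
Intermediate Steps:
V = 3 (V = 3 + 0 = 3)
V*6044 = 3*6044 = 18132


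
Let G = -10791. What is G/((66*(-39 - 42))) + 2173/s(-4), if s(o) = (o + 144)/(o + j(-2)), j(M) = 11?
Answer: 59761/540 ≈ 110.67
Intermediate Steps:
s(o) = (144 + o)/(11 + o) (s(o) = (o + 144)/(o + 11) = (144 + o)/(11 + o))
G/((66*(-39 - 42))) + 2173/s(-4) = -10791*1/(66*(-39 - 42)) + 2173/(((144 - 4)/(11 - 4))) = -10791/(66*(-81)) + 2173/((140/7)) = -10791/(-5346) + 2173/(((⅐)*140)) = -10791*(-1/5346) + 2173/20 = 109/54 + 2173*(1/20) = 109/54 + 2173/20 = 59761/540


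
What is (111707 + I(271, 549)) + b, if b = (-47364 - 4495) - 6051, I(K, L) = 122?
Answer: 53919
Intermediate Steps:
b = -57910 (b = -51859 - 6051 = -57910)
(111707 + I(271, 549)) + b = (111707 + 122) - 57910 = 111829 - 57910 = 53919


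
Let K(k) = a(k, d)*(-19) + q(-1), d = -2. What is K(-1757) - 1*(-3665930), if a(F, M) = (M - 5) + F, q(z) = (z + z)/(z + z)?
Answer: 3699447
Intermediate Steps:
q(z) = 1 (q(z) = (2*z)/((2*z)) = (2*z)*(1/(2*z)) = 1)
a(F, M) = -5 + F + M (a(F, M) = (-5 + M) + F = -5 + F + M)
K(k) = 134 - 19*k (K(k) = (-5 + k - 2)*(-19) + 1 = (-7 + k)*(-19) + 1 = (133 - 19*k) + 1 = 134 - 19*k)
K(-1757) - 1*(-3665930) = (134 - 19*(-1757)) - 1*(-3665930) = (134 + 33383) + 3665930 = 33517 + 3665930 = 3699447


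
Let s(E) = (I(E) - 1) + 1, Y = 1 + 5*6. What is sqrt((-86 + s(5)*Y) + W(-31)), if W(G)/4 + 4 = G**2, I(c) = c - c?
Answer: sqrt(3742) ≈ 61.172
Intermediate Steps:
I(c) = 0
W(G) = -16 + 4*G**2
Y = 31 (Y = 1 + 30 = 31)
s(E) = 0 (s(E) = (0 - 1) + 1 = -1 + 1 = 0)
sqrt((-86 + s(5)*Y) + W(-31)) = sqrt((-86 + 0*31) + (-16 + 4*(-31)**2)) = sqrt((-86 + 0) + (-16 + 4*961)) = sqrt(-86 + (-16 + 3844)) = sqrt(-86 + 3828) = sqrt(3742)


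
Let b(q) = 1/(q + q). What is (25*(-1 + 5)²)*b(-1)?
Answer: -200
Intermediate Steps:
b(q) = 1/(2*q)
(25*(-1 + 5)²)*b(-1) = (25*(-1 + 5)²)*((½)/(-1)) = (25*4²)*((½)*(-1)) = (25*16)*(-½) = 400*(-½) = -200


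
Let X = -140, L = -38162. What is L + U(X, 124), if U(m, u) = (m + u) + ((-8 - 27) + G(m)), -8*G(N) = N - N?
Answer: -38213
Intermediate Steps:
G(N) = 0 (G(N) = -(N - N)/8 = -1/8*0 = 0)
U(m, u) = -35 + m + u (U(m, u) = (m + u) + ((-8 - 27) + 0) = (m + u) + (-35 + 0) = (m + u) - 35 = -35 + m + u)
L + U(X, 124) = -38162 + (-35 - 140 + 124) = -38162 - 51 = -38213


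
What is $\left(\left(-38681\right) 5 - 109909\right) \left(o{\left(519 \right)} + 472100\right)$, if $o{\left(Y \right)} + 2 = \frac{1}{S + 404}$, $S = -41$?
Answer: $- \frac{4725399809050}{33} \approx -1.4319 \cdot 10^{11}$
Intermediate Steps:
$o{\left(Y \right)} = - \frac{725}{363}$ ($o{\left(Y \right)} = -2 + \frac{1}{-41 + 404} = -2 + \frac{1}{363} = - \frac{725}{363}$)
$\left(\left(-38681\right) 5 - 109909\right) \left(o{\left(519 \right)} + 472100\right) = \left(\left(-38681\right) 5 - 109909\right) \left(- \frac{725}{363} + 472100\right) = \left(-193405 - 109909\right) \frac{171371575}{363} = \left(-303314\right) \frac{171371575}{363} = - \frac{4725399809050}{33}$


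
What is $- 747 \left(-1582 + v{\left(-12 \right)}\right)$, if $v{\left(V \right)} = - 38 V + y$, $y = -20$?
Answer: $856062$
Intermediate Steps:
$v{\left(V \right)} = -20 - 38 V$ ($v{\left(V \right)} = - 38 V - 20 = -20 - 38 V$)
$- 747 \left(-1582 + v{\left(-12 \right)}\right) = - 747 \left(-1582 - -436\right) = - 747 \left(-1582 + \left(-20 + 456\right)\right) = - 747 \left(-1582 + 436\right) = \left(-747\right) \left(-1146\right) = 856062$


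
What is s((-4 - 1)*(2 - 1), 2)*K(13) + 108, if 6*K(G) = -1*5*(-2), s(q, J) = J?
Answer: 334/3 ≈ 111.33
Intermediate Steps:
K(G) = 5/3 (K(G) = (-1*5*(-2))/6 = (-5*(-2))/6 = (⅙)*10 = 5/3)
s((-4 - 1)*(2 - 1), 2)*K(13) + 108 = 2*(5/3) + 108 = 10/3 + 108 = 334/3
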